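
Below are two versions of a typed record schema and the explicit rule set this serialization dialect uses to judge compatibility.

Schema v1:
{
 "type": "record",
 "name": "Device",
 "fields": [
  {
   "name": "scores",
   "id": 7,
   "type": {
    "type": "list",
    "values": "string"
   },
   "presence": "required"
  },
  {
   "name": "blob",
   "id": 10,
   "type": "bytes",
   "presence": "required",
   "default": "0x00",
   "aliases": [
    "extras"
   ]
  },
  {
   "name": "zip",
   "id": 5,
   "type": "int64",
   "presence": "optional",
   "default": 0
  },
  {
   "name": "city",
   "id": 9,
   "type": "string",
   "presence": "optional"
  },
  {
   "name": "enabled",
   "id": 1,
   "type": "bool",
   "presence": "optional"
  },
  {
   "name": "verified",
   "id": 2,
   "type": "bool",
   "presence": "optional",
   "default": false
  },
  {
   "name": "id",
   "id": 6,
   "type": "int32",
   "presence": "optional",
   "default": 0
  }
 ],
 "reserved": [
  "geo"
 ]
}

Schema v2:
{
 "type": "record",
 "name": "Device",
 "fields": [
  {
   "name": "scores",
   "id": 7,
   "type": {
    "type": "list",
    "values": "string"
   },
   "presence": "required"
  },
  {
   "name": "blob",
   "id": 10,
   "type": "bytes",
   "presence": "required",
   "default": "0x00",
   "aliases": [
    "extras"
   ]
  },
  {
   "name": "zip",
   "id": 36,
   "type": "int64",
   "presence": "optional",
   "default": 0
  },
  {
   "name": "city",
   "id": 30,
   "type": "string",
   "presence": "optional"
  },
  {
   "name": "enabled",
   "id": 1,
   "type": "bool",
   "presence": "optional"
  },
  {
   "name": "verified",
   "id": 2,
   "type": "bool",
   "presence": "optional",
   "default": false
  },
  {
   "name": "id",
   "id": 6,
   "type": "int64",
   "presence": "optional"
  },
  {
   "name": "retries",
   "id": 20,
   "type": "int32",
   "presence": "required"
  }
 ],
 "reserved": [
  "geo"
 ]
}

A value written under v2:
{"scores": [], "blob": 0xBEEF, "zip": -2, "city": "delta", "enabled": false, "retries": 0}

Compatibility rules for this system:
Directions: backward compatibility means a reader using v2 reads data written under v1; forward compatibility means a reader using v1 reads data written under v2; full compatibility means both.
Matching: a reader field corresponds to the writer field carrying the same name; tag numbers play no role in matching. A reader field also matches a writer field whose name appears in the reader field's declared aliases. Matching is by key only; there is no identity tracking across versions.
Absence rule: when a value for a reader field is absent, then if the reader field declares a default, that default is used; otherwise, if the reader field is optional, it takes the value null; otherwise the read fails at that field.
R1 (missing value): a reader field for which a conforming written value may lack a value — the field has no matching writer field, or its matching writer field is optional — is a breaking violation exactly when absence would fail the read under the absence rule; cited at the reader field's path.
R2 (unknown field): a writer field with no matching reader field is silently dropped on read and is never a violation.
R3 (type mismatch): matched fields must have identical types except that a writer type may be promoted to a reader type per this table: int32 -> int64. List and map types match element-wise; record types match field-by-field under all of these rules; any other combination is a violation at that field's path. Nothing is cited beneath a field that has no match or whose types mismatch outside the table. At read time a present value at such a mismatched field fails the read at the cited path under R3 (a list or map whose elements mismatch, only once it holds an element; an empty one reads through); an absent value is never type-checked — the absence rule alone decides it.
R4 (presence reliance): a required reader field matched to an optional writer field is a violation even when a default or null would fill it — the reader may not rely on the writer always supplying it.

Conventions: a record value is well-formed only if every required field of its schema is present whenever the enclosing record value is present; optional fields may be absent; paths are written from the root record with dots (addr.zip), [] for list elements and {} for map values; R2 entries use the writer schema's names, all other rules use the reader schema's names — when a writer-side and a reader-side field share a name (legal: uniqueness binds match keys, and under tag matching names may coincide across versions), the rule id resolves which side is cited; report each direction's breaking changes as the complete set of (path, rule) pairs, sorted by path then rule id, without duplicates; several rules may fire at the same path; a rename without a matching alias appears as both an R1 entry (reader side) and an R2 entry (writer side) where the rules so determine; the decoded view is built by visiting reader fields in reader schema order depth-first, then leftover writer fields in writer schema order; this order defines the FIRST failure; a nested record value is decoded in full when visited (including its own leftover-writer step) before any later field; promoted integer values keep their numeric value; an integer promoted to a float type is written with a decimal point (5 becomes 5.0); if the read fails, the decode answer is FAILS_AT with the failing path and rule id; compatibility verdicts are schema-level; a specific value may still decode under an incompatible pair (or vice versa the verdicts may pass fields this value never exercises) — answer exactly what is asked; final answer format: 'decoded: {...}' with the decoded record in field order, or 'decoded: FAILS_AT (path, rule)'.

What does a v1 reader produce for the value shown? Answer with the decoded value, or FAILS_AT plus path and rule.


in Device below, arrows point writer -> reader
migrating the Device value to v1:
  scores := []
  blob := 0xBEEF
  zip := -2
  city := "delta"
  enabled := false
  verified := false (no value, default fills)
  id := 0 (no value, default fills)
  writer retries: unmatched, discarded
  => decoded: {"scores": [], "blob": 0xBEEF, "zip": -2, "city": "delta", "enabled": false, "verified": false, "id": 0}
diffs on Device not affecting the asked answer:
  added field retries to record Device: required int32, tag 20 (in v2 it sits last) -> matters for Device compatibility verdicts, not for this value's decode
  field city in record Device: tag 9 changed to 30 -> no rule fires on it and the decoded Device view is identical with or without it
  field id in record Device: type int32 changed to int64 (its default is dropped) -> matters for Device compatibility verdicts, not for this value's decode
  field zip in record Device: tag 5 changed to 36 -> no rule fires on it and the decoded Device view is identical with or without it

decoded: {"scores": [], "blob": 0xBEEF, "zip": -2, "city": "delta", "enabled": false, "verified": false, "id": 0}


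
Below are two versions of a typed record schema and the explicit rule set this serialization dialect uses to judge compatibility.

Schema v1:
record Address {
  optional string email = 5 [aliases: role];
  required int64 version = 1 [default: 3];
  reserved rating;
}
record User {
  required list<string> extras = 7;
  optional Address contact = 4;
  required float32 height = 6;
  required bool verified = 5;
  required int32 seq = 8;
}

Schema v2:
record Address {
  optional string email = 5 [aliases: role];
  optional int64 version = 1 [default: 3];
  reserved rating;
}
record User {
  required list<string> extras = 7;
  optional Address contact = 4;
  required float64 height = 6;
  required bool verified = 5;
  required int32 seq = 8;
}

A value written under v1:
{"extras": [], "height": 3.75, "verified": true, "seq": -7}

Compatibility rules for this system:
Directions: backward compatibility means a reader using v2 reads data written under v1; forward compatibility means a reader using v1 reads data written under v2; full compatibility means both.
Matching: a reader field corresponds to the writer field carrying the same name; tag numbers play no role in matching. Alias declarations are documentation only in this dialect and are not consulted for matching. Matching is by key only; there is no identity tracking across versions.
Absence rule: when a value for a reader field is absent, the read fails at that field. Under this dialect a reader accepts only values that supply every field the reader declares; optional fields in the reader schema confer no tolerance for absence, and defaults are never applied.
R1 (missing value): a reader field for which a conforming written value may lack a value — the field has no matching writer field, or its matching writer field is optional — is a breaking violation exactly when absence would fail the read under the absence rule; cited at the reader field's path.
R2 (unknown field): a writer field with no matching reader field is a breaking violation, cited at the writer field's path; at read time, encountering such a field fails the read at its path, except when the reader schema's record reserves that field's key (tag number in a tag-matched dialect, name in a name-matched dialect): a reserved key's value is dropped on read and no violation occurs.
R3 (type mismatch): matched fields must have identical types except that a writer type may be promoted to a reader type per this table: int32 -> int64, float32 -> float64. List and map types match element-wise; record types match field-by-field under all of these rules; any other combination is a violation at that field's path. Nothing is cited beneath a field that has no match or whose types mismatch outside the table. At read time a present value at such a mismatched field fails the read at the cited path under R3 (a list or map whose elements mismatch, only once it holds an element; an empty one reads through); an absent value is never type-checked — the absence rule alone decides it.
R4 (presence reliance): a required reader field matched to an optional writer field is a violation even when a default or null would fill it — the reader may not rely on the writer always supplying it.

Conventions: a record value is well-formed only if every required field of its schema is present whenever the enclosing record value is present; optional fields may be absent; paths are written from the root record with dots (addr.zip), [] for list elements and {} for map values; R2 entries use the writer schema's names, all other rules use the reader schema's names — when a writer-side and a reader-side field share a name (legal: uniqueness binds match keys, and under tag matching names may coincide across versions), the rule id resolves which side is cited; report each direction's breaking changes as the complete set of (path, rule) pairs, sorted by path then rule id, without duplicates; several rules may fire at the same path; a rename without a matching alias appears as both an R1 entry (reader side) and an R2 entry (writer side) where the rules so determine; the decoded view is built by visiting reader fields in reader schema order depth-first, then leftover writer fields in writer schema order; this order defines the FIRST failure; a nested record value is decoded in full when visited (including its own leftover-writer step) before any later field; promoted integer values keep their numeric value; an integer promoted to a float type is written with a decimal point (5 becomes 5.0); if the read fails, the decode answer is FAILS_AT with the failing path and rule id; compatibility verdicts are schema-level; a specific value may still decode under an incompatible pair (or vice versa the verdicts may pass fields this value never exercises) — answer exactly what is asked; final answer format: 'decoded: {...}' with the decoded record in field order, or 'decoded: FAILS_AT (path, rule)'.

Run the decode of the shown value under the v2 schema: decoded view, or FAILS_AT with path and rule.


in User below, arrows point writer -> reader
decoding the User value with the v2 reader:
  extras := []
  read fails at contact under R1 (no fill)
  => FAILS_AT (contact, R1)
the rest of the User diff is inert for this question:
  field height in record User: type float32 changed to float64 -> affects the rule determinations only; this particular User value decodes identically
  field version in record Address: required changed to optional -> affects the rule determinations only; this particular User value decodes identically

decoded: FAILS_AT (contact, R1)


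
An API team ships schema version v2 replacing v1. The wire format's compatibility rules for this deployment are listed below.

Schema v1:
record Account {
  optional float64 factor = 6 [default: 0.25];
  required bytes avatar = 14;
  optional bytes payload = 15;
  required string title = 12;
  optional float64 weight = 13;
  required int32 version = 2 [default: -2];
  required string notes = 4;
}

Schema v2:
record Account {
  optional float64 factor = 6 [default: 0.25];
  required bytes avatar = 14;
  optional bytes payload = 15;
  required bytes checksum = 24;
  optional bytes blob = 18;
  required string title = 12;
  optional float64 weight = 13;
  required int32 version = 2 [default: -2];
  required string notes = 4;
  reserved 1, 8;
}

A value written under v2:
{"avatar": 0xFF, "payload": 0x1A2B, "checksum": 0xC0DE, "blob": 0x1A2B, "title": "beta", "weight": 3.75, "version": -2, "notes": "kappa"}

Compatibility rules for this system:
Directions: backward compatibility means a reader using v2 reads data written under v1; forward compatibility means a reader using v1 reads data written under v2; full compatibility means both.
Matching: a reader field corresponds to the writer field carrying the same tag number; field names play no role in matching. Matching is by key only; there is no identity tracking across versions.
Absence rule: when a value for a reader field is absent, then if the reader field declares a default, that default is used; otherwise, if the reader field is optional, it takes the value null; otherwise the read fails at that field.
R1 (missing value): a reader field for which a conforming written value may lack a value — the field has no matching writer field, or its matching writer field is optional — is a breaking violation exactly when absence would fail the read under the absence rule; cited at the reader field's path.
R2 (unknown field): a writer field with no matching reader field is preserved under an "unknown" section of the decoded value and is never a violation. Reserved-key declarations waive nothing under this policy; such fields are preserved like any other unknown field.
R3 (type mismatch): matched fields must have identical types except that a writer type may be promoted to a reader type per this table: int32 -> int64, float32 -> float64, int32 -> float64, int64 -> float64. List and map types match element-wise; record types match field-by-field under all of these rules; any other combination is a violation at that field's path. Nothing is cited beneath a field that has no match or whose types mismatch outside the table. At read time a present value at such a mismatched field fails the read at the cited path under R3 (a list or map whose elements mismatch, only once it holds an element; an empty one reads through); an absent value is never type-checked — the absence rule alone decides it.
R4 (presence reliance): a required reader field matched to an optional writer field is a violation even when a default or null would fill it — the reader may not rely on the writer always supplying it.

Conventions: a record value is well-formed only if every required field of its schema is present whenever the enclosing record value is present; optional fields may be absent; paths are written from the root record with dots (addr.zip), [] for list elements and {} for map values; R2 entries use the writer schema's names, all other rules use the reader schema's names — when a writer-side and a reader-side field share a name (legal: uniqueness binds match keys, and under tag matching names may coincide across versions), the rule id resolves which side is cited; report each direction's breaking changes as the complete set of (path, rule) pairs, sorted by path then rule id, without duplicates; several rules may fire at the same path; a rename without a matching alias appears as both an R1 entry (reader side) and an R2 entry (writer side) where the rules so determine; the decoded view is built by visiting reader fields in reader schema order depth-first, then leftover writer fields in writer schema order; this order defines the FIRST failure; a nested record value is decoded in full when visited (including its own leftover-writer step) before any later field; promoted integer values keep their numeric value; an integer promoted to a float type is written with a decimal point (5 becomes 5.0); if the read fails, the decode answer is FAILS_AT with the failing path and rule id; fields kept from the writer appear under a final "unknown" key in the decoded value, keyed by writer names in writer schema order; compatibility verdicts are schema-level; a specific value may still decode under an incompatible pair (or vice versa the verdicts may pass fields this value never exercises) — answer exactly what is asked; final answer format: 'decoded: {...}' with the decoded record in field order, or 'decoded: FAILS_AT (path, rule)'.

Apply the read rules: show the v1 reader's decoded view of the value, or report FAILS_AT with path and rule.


the writer's type comes first in each Account pair
decode walk for Account under reader schema v1:
  factor := 0.25 (absent -> default)
  avatar := 0xFF
  payload := 0x1A2B
  title := "beta"
  weight := 3.75
  version := -2
  notes := "kappa"
  writer checksum: kept under "unknown"
  writer blob: kept under "unknown"
  => decoded: {"factor": 0.25, "avatar": 0xFF, "payload": 0x1A2B, "title": "beta", "weight": 3.75, "version": -2, "notes": "kappa", "unknown": {"checksum": 0xC0DE, "blob": 0x1A2B}}

decoded: {"factor": 0.25, "avatar": 0xFF, "payload": 0x1A2B, "title": "beta", "weight": 3.75, "version": -2, "notes": "kappa", "unknown": {"checksum": 0xC0DE, "blob": 0x1A2B}}


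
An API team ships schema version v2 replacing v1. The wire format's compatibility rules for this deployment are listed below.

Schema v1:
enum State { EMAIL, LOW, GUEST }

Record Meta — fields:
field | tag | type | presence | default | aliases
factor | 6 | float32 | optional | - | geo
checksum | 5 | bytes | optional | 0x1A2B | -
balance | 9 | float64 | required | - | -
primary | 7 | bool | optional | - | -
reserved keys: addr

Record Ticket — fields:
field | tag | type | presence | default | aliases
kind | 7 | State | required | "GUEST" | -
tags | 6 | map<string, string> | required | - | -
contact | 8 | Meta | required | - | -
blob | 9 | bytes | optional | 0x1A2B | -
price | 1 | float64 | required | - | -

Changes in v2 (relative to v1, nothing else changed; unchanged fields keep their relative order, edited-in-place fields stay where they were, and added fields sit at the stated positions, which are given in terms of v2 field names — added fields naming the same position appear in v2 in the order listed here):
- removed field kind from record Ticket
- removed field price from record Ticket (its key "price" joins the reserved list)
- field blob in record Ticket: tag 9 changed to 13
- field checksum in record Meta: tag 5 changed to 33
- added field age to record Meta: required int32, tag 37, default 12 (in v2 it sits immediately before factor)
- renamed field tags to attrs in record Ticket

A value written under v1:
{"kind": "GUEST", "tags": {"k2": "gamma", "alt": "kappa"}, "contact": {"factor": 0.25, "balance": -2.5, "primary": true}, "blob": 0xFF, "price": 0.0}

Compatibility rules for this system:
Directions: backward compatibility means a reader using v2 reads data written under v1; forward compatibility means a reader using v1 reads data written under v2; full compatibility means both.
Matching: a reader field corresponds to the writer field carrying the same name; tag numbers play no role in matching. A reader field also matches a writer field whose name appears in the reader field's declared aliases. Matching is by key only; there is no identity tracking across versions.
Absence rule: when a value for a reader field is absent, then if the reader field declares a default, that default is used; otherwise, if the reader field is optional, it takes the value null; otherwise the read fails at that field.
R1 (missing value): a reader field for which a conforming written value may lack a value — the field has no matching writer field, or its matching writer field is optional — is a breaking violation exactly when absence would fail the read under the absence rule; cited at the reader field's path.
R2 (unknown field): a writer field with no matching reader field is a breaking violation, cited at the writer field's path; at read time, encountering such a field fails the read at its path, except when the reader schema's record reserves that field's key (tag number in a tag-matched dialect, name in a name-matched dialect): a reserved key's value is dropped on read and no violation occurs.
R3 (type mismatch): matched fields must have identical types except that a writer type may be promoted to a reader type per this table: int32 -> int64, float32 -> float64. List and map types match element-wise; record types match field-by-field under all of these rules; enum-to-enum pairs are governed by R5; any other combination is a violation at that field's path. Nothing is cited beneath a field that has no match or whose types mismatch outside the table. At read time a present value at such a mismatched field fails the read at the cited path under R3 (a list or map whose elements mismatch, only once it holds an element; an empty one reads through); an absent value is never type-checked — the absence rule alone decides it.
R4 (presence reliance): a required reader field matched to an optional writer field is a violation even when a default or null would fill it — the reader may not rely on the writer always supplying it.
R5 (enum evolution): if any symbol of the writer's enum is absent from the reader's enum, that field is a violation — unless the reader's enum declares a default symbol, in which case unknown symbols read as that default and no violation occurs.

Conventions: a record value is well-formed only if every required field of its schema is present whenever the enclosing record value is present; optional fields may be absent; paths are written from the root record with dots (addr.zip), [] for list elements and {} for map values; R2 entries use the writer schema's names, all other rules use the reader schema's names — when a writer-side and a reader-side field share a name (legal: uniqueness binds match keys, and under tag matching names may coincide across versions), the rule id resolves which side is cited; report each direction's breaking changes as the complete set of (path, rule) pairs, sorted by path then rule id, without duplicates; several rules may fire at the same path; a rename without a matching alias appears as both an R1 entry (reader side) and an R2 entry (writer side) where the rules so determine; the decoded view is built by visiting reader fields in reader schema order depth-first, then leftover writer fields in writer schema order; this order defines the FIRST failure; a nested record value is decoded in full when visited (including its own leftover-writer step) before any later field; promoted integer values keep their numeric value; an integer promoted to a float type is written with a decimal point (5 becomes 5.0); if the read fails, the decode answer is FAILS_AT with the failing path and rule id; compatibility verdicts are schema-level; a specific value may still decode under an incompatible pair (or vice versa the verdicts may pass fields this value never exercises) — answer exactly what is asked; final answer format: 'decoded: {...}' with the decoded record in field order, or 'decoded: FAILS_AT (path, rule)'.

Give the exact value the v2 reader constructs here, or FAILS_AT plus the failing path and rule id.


decoded: FAILS_AT (attrs, R1)

the writer's type comes first in each Ticket pair
decode (reader v2):
  read fails at attrs under R1 (no fill)
  => FAILS_AT (attrs, R1)
remaining Ticket differences; none change what is asked:
  removed field kind from record Ticket -> affects the rule determinations only; this particular Ticket value decodes identically
  removed field price from record Ticket (its key "price" joins the reserved list) -> affects the rule determinations only; this particular Ticket value decodes identically
  field blob in record Ticket: tag 9 changed to 13 -> triggers nothing under the printed rules; the Ticket answer is the same either way
  field checksum in record Meta: tag 5 changed to 33 -> triggers nothing under the printed rules; the Ticket answer is the same either way
  added field age to record Meta: required int32, tag 37, default 12 (in v2 it sits immediately before factor) -> affects the rule determinations only; this particular Ticket value decodes identically


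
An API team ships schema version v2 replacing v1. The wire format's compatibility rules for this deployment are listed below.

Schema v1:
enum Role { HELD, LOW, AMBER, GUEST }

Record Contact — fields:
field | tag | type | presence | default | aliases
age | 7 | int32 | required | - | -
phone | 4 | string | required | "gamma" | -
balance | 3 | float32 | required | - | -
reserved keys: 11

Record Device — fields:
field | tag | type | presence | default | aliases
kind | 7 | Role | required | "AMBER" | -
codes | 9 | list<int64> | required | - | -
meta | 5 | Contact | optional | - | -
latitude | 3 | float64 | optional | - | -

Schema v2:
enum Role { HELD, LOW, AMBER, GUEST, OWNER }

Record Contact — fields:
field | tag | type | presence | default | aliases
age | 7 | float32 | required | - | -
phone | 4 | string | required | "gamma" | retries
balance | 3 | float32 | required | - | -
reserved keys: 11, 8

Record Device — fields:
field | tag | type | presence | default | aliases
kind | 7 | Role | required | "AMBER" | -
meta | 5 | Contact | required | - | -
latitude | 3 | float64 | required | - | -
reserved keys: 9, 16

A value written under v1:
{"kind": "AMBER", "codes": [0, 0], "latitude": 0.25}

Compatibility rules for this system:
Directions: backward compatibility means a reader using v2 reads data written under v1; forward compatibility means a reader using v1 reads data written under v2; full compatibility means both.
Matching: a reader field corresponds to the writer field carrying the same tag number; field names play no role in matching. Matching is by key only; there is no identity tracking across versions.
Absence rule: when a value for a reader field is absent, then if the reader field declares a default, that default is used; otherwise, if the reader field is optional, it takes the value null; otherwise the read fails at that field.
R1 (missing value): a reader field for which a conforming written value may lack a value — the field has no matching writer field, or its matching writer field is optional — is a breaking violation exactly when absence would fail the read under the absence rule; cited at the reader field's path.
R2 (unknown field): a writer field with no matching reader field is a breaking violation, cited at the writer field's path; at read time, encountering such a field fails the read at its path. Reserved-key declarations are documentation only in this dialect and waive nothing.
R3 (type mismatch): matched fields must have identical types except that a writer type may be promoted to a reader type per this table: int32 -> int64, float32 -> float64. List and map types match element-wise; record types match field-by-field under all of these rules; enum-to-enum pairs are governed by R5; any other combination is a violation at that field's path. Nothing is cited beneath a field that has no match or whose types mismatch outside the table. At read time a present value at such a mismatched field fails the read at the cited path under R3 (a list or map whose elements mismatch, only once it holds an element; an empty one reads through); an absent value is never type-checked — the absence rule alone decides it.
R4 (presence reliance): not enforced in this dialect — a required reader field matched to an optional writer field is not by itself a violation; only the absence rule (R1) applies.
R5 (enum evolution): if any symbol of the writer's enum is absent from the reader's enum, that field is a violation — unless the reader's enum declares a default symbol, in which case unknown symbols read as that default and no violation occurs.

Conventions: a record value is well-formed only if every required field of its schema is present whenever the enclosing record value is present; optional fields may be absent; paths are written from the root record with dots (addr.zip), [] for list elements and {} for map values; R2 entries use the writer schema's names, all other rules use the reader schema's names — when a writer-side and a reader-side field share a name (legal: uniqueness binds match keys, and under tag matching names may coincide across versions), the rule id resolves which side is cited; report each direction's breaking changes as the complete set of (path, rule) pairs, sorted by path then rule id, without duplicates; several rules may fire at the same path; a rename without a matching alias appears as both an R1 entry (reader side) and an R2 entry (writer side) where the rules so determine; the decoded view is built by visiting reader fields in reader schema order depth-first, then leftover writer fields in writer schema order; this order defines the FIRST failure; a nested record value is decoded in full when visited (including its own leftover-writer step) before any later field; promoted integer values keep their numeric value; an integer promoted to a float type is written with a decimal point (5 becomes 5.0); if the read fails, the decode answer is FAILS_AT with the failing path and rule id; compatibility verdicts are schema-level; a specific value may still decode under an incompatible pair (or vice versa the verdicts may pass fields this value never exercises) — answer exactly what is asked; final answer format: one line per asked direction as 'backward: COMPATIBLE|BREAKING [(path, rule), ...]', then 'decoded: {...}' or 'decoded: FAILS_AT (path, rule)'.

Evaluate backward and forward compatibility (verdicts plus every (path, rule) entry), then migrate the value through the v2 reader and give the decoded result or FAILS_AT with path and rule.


each type pair in Device: writer, then reader
backward pass over Device, reader schema v2, writer schema v1:
  kind: Role -> Role, writer required; from kind
  meta: Contact -> Contact, writer optional; from meta
  latitude: float64 -> float64, writer optional; from latitude
  writer field codes has no reader counterpart
  meta.age: int32 -> float32, writer required; from meta.age
  meta.phone: string -> string, writer required; from meta.phone
  meta.balance: float32 -> float32, writer required; from meta.balance
  violation R2 at codes
  violation R1 at latitude
  violation R1 at meta
  violation R3 at meta.age
  => backward verdict for Device: BREAKING, 4 violation(s)
forward pass over Device, reader schema v1, writer schema v2:
  kind: Role -> Role, writer required; from kind
  codes has no writer counterpart
  meta: Contact -> Contact, writer required; from meta
  latitude: float64 -> float64, writer required; from latitude
  meta.age: float32 -> int32, writer required; from meta.age
  meta.phone: string -> string, writer required; from meta.phone
  meta.balance: float32 -> float32, writer required; from meta.balance
  violation R1 at codes
  violation R5 at kind
  violation R3 at meta.age
  => forward verdict for Device: BREAKING, 3 violation(s)
migrating the Device value to v2:
  kind := "AMBER"
  read fails at meta under R1 (no fill)
  => FAILS_AT (meta, R1)

backward: BREAKING [(codes, R2), (latitude, R1), (meta, R1), (meta.age, R3)]; forward: BREAKING [(codes, R1), (kind, R5), (meta.age, R3)]; decoded: FAILS_AT (meta, R1)


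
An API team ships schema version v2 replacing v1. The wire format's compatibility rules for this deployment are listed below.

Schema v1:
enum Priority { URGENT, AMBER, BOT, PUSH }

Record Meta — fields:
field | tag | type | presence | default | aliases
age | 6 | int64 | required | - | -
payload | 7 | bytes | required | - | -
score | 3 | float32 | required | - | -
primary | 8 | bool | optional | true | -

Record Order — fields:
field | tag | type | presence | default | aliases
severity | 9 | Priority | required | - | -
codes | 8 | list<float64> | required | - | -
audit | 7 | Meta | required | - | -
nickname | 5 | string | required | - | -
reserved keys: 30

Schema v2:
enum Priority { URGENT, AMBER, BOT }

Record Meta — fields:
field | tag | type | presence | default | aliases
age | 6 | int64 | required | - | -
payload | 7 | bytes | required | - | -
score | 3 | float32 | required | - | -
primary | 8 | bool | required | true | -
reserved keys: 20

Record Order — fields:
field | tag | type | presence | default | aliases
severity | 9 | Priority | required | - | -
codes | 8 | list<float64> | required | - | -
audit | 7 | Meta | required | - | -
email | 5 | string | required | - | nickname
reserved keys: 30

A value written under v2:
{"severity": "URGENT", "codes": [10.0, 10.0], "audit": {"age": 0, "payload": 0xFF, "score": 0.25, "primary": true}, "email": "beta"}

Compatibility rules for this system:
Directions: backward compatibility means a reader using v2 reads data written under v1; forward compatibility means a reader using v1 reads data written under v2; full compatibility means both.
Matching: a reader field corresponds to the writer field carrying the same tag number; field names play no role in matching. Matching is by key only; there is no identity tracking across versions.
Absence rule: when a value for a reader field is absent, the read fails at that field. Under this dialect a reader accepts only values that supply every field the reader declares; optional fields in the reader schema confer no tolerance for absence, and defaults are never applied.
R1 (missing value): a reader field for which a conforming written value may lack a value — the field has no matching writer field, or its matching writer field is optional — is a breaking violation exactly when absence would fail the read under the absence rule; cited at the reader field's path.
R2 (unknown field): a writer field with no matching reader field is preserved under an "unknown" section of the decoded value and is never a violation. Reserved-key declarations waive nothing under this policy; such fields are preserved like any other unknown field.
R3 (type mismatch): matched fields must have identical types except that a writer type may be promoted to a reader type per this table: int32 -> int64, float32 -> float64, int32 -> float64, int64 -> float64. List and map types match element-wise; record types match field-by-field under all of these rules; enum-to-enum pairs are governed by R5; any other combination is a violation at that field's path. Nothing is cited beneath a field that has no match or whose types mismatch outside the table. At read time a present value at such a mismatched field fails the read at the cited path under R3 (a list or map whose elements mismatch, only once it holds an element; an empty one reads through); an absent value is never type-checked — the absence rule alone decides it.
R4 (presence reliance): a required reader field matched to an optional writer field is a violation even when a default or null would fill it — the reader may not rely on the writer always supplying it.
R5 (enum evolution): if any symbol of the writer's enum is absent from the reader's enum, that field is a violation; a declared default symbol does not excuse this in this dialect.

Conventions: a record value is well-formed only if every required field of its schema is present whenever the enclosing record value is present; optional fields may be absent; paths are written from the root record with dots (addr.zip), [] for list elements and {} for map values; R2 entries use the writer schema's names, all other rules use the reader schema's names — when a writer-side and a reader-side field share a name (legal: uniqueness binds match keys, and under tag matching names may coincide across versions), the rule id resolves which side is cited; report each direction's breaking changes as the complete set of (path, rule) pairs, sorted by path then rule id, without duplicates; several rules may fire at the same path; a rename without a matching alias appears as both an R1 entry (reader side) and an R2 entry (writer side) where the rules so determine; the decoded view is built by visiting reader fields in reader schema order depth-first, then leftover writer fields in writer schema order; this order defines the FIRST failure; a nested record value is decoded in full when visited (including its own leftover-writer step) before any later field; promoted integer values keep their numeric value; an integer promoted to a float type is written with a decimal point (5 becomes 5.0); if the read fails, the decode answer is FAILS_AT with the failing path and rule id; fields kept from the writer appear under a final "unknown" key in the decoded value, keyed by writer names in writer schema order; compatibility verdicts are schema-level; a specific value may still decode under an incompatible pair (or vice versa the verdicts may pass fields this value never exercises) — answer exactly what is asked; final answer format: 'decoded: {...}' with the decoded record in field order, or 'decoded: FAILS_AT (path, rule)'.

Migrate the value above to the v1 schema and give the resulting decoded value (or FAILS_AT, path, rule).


decoded: {"severity": "URGENT", "codes": [10.0, 10.0], "audit": {"age": 0, "payload": 0xFF, "score": 0.25, "primary": true}, "nickname": "beta"}

arrows below run writer -> reader for Order
decode (reader v1):
  severity := "URGENT"
  codes := [10.0, 10.0]
  audit.age := 0
  audit.payload := 0xFF
  audit.score := 0.25
  audit.primary := true
  nickname := "beta" (from writer email)
  => decoded: {"severity": "URGENT", "codes": [10.0, 10.0], "audit": {"age": 0, "payload": 0xFF, "score": 0.25, "primary": true}, "nickname": "beta"}
remaining Order differences; none change what is asked:
  enum Priority (field severity in record Order): symbol PUSH removed -> affects the rule determinations only; this particular Order value decodes identically
  field primary in record Meta: optional changed to required -> affects the rule determinations only; this particular Order value decodes identically
  renamed field nickname to email in record Order (alias nickname declared on the renamed field) -> inert under this dialect — no rule fires on Order and the result does not move


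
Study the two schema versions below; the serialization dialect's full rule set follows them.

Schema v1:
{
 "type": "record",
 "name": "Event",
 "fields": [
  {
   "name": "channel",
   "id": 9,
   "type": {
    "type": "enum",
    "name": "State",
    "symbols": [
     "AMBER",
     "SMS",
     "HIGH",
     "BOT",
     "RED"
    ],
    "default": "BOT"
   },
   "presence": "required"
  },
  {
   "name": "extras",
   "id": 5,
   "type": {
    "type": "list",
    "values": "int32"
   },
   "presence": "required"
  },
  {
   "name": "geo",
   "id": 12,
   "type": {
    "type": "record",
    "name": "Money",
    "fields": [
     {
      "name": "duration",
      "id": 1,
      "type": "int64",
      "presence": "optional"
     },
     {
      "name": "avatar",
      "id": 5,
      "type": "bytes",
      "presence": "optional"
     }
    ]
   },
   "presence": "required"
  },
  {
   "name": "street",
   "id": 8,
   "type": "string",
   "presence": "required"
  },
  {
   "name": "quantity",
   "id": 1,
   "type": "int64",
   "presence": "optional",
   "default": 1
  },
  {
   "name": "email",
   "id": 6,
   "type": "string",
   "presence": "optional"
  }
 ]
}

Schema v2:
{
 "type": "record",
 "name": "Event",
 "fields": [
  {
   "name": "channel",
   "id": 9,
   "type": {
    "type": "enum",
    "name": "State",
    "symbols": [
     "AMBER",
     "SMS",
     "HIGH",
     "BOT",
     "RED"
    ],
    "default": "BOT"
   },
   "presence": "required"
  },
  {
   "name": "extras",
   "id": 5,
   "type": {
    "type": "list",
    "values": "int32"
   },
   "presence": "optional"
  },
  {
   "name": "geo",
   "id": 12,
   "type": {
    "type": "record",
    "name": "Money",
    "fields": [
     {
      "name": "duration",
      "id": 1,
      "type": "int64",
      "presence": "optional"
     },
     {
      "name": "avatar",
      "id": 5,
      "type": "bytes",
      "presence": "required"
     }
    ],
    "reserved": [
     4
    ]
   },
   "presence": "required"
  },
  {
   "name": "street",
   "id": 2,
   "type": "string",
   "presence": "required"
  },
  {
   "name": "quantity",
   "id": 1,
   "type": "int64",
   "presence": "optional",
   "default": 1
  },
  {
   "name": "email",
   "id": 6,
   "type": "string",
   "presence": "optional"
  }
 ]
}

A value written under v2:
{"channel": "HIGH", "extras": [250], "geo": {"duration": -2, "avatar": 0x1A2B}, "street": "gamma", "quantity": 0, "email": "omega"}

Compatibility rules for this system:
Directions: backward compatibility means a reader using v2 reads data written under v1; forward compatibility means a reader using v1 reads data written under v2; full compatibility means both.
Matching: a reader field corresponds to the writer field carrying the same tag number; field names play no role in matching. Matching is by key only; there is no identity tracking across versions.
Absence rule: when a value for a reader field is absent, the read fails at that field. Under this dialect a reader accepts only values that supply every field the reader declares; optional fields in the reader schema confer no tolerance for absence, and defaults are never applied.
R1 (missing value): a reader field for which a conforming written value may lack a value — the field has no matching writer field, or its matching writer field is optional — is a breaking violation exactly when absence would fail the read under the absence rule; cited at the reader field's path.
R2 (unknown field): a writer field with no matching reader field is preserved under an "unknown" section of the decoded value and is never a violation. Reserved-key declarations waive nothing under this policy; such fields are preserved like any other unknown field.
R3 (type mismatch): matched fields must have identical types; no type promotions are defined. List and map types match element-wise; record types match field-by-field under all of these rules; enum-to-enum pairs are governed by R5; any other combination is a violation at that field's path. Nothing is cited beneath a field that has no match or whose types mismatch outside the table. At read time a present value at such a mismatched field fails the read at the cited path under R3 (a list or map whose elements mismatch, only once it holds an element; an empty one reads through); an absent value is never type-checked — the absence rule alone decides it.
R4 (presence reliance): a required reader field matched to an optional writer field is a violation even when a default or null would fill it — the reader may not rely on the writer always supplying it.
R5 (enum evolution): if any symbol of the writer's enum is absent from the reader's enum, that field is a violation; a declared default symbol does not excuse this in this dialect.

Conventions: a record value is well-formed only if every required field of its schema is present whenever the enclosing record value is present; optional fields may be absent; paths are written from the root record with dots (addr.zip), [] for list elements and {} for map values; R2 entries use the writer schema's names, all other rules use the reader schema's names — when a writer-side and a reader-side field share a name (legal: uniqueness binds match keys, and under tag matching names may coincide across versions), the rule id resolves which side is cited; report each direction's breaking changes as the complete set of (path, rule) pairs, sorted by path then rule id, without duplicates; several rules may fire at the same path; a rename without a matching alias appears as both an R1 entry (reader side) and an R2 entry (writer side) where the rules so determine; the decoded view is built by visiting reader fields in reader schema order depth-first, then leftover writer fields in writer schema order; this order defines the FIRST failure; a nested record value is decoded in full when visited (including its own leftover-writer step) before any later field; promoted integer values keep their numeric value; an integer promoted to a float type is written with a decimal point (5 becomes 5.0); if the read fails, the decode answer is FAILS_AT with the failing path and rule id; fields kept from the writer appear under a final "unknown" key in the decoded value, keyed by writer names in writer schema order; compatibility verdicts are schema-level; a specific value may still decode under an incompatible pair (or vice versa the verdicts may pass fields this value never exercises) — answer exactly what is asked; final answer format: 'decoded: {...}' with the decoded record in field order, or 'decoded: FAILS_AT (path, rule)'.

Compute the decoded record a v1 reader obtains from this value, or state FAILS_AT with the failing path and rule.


decoded: FAILS_AT (street, R1)

each type pair in Event: writer, then reader
decode walk for Event under reader schema v1:
  channel := "HIGH"
  extras := [250]
  geo.duration := -2
  geo.avatar := 0x1A2B
  read fails at street under R1 (no fill)
  => FAILS_AT (street, R1)
diffs on Event not affecting the asked answer:
  field avatar in record Money: optional changed to required -> shifts the Event verdicts, not this decode
  field extras in record Event: required changed to optional -> shifts the Event verdicts, not this decode
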